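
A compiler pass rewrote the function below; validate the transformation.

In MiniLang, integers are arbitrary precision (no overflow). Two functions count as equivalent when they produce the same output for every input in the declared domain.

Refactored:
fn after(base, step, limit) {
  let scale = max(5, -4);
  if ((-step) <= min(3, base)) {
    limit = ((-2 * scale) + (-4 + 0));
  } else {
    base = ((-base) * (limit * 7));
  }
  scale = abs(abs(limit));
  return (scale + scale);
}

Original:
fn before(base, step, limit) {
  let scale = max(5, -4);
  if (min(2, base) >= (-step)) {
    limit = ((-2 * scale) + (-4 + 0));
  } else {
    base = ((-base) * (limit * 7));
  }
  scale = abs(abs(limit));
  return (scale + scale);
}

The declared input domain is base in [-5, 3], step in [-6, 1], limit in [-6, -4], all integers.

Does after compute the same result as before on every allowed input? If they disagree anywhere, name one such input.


Consider the input base=3, step=-3, limit=-6.
before: scale becomes 5; next (min(2, base) >= (-step)) evaluates to false; next base becomes 126; next scale becomes 6; next final value 12
after: scale becomes 5; next ((-step) <= min(3, base)) evaluates to true; next limit becomes -14; next scale becomes 14; next final value 28
12 against 28: the behavior changed.
verdict: not equivalent; witness: base=3, step=-3, limit=-6


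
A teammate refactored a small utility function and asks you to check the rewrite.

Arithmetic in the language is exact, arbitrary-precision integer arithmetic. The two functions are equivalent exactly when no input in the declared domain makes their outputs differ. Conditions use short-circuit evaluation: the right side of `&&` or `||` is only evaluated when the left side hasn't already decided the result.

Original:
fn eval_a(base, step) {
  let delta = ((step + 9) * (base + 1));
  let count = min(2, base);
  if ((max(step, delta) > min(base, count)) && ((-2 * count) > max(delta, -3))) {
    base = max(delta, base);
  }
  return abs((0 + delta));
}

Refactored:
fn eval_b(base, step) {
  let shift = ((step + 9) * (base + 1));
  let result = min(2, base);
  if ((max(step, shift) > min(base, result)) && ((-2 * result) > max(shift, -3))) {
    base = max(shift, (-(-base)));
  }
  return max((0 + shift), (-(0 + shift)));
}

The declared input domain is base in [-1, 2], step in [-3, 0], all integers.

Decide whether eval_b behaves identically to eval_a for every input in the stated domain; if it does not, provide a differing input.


This is a faithful refactor — constant usage differs; min/max/abs usage differs; local variable names differ; arithmetic usage differs, but the computed results match everywhere.
Spot check at base=2, step=0 — eval_a: delta=27, then count=2, then ((max(step, delta) > min(base, count)) && ((-2 * count) > max(delta, -3))) is false, then returns 27. eval_b: shift=27, then result=2, then ((max(step, shift) > min(base, result)) && ((-2 * result) > max(shift, -3))) is false, then returns 27. Both give 27.
Across all 16 domain points the two functions coincide.
verdict: equivalent


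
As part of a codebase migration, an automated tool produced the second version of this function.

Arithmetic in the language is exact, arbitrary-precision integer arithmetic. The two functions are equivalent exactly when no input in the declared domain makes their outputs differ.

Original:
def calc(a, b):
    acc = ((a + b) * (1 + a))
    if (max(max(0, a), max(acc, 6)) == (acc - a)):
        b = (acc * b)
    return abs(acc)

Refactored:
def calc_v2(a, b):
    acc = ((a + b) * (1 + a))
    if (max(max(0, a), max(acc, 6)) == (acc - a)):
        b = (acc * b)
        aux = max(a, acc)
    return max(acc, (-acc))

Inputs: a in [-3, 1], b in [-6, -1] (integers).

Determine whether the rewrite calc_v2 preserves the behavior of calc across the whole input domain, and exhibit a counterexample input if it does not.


Equivalent — the differences include statement counts differ; also local variable names differ; also min/max/abs usage differs, yet no declared input distinguishes the two.
Spot check at a=-2, b=-3 — calc: acc=5, then (max(max(0, a), max(acc, 6)) == (acc - a)) is false, then returns 5. calc_v2: acc=5, then (max(max(0, a), max(acc, 6)) == (acc - a)) is false, then returns 5. Both give 5.
Sweeping the whole domain (30 inputs) finds no disagreement.
verdict: equivalent


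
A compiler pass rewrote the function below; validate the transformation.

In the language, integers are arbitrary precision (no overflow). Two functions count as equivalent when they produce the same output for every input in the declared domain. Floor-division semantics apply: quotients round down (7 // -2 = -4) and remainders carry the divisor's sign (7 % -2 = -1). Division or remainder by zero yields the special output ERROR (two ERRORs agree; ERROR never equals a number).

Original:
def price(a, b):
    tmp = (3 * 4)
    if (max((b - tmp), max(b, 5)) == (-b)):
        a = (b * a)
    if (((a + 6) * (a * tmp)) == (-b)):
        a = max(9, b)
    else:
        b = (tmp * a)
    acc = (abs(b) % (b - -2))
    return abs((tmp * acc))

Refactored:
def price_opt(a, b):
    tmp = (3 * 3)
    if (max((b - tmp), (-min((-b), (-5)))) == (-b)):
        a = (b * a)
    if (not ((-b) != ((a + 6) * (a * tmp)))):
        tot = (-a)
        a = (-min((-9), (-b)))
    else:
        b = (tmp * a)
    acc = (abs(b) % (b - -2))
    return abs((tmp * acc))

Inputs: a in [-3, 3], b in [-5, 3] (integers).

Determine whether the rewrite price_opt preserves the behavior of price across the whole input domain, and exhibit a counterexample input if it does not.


The rewrite breaks on a=-3, b=-5, where the results are 2160 and 1215.
price: tmp := 12 | (max((b - tmp), max(b, 5)) == (-b)): true | a := 15 | (((a + 6) * (a * tmp)) == (-b)): false | b := 180 | acc := 180 | result 2160
price_opt: tmp := 9 | (max((b - tmp), (-min((-b), (-5)))) == (-b)): true | a := 15 | (not ((-b) != ((a + 6) * (a * tmp)))): false | b := 135 | acc := 135 | result 1215
verdict: not equivalent; witness: a=-3, b=-5


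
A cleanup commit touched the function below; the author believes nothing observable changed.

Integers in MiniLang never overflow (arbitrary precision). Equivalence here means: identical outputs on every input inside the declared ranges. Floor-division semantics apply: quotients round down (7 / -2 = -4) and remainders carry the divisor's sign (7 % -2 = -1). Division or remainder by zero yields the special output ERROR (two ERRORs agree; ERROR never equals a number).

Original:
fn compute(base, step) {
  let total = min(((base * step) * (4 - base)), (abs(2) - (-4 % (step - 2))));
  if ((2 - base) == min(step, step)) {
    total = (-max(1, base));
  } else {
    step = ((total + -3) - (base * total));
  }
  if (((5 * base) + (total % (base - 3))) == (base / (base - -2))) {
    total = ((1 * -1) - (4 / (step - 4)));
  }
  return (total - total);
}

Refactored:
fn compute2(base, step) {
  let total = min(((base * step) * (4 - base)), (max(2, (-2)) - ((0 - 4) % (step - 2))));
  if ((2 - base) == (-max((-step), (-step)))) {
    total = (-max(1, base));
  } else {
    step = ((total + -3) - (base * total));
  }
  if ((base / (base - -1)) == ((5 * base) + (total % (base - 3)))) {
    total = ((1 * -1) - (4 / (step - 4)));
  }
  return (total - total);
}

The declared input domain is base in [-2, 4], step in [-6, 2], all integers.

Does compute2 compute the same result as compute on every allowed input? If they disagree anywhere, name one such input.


At base=-2, step=-6: compute gives ERROR, compute2 gives 0.
verdict: not equivalent; witness: base=-2, step=-6


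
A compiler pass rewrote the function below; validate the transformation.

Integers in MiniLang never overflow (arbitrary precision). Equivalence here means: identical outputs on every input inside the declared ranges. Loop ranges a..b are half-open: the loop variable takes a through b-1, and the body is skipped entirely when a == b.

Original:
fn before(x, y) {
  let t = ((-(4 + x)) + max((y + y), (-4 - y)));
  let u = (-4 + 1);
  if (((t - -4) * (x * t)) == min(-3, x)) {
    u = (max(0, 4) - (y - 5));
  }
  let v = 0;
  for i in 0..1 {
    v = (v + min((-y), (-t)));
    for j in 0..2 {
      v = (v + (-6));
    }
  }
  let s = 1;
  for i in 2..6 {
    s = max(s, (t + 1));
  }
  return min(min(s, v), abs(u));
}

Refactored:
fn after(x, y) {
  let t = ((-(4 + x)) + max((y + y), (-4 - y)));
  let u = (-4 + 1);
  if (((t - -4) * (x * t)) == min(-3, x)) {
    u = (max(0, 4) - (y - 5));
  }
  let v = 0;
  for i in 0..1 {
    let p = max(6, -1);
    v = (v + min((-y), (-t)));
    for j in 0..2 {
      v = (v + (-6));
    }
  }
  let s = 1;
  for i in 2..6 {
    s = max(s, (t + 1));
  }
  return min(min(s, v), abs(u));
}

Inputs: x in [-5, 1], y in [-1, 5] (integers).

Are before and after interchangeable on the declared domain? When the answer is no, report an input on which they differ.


The two versions differ — the changes include min/max/abs usage differs; constant usage differs; local variable names differ; statement counts differ.
Tracing x=-2, y=0: before: t=-2, then u=-3, then (((t - -4) * (x * t)) == min(-3, x)) is false, then v=0, then (i=0), then v=0, then (j=0), then v=-6, then (j=1), then v=-12, then s=1, then (i=2), then s=1, then (i=3), then s=1, then (i=4), then s=1, then (i=5), then s=1, then returns -12 | after: t=-2, then u=-3, then (((t - -4) * (x * t)) == min(-3, x)) is false, then v=0, then (i=0), then p=6, then v=0, then (j=0), then v=-6, then (j=1), then v=-12, then s=1, then (i=2), then s=1, then (i=3), then s=1, then (i=4), then s=1, then (i=5), then s=1, then returns -12 — matching result -12.
Every one of the 49 inputs gives matching results.
verdict: equivalent


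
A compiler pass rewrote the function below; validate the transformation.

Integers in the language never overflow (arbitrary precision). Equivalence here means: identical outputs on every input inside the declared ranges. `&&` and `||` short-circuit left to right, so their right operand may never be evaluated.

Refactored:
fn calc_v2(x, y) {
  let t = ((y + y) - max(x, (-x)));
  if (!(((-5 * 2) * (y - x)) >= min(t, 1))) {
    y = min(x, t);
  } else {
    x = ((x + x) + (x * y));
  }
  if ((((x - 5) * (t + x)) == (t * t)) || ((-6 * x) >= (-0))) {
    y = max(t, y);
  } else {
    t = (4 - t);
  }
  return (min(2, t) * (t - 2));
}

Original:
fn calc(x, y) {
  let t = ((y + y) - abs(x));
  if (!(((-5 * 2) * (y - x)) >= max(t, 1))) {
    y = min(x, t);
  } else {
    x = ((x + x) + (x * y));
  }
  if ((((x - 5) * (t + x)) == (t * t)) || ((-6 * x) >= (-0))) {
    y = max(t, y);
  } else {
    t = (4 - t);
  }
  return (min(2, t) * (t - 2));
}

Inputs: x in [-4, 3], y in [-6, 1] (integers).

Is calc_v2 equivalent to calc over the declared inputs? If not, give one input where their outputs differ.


These are not equivalent — on x=-4, y=-4 the outputs split (168 vs 28).
calc: t := -12 | (!(((-5 * 2) * (y - x)) >= max(t, 1))): true | y := -12 | ((((x - 5) * (t + x)) == (t * t)) || ((-6 * x) >= (-0))): true | y := -12 | result 168
calc_v2: t := -12 | (!(((-5 * 2) * (y - x)) >= min(t, 1))): false | x := 8 | ((((x - 5) * (t + x)) == (t * t)) || ((-6 * x) >= (-0))): false | t := 16 | result 28
verdict: not equivalent; witness: x=-4, y=-4


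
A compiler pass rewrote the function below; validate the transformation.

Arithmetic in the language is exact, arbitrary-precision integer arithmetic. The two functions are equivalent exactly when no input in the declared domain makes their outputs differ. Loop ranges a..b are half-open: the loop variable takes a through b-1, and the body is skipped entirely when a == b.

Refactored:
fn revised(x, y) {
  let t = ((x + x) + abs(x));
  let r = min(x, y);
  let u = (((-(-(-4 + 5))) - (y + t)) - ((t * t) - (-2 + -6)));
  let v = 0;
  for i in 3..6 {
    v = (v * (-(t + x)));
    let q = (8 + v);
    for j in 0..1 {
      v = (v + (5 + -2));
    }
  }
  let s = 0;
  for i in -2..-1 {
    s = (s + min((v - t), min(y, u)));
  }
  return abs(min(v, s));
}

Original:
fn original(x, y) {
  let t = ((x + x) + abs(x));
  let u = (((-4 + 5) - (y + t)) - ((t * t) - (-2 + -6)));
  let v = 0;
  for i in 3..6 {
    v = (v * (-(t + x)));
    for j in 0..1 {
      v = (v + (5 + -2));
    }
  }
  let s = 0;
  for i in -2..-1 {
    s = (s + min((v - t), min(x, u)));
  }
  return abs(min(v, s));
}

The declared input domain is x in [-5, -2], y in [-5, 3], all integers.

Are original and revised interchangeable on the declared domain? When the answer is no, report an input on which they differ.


Take x=-2, y=-5.
original: t=-2, then u=-4, then v=0, then (i=3), then v=0, then (j=0), then v=3, then (i=4), then v=12, then (j=0), then v=15, then (i=5), then v=60, then (j=0), then v=63, then s=0, then (i=-2), then s=-4, then returns 4
revised: t=-2, then r=-5, then u=-4, then v=0, then (i=3), then v=0, then q=8, then (j=0), then v=3, then (i=4), then v=12, then q=20, then (j=0), then v=15, then (i=5), then v=60, then q=68, then (j=0), then v=63, then s=0, then (i=-2), then s=-5, then returns 5
4 vs 5 — the two versions disagree here.
verdict: not equivalent; witness: x=-2, y=-5


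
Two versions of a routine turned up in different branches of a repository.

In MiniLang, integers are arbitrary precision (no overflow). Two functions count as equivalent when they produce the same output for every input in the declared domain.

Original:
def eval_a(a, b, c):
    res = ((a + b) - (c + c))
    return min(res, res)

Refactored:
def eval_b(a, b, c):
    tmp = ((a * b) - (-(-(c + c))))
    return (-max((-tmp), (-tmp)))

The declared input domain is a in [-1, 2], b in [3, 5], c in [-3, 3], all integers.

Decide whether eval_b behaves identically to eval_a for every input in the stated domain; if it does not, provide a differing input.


These are not equivalent — on a=-1, b=3, c=-3 the outputs split (8 vs 3).
eval_a: res=8, then returns 8
eval_b: tmp=3, then returns 3
verdict: not equivalent; witness: a=-1, b=3, c=-3


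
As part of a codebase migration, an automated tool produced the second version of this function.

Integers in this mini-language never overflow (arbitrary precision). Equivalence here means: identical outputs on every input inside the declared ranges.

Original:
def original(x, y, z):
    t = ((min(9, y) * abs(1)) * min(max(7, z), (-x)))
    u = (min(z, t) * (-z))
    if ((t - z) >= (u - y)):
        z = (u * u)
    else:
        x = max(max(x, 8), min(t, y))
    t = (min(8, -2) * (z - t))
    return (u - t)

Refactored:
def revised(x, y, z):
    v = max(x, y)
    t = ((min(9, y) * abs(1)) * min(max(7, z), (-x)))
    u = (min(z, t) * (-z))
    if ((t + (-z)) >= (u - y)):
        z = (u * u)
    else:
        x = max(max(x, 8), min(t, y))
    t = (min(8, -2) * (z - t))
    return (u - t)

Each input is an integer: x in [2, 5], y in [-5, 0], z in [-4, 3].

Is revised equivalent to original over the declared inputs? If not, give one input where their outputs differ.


Reading the diff, among the changes: arithmetic usage differs, and local variable names differ, and min/max/abs usage differs, and statement counts differ.
As a probe, take x=3, y=-2, z=-2: original runs t = 6; u = -4; ((t - z) >= (u - y)) -> true; z = 16; t = -20; return 16; revised runs v = 3; t = 6; u = -4; ((t + (-z)) >= (u - y)) -> true; z = 16; t = -20; return 16; both end at 16.
Every one of the 192 inputs gives matching results.
verdict: equivalent


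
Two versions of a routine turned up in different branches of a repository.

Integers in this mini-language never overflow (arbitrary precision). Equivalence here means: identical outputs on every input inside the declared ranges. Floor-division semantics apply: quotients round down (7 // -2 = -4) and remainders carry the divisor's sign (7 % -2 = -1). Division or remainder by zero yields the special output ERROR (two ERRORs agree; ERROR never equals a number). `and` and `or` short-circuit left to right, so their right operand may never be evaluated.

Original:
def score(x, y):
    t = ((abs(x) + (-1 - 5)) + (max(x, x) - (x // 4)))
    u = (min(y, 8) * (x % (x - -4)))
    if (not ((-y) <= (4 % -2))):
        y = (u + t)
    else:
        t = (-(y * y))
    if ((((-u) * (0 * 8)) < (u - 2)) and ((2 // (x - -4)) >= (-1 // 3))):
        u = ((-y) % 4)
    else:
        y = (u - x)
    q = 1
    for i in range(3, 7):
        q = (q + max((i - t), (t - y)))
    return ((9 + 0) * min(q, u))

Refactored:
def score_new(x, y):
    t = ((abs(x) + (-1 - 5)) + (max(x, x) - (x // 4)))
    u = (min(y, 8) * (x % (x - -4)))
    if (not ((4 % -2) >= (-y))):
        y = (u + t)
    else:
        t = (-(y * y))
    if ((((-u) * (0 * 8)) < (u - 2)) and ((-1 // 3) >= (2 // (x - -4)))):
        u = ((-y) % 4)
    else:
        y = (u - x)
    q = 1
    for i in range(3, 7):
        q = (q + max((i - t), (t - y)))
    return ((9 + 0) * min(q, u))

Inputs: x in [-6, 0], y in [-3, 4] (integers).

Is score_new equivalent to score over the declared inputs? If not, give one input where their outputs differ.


Try x=-1, y=2.
score: t = -5; u = 4; (not ((-y) <= (4 % -2))) -> false; t = -4; ((((-u) * (0 * 8)) < (u - 2)) and ((2 // (x - -4)) >= (-1 // 3))) -> true; u = 2; q = 1; [i=3]; q = 8; [i=4]; q = 16; [i=5]; q = 25; [i=6]; q = 35; return 18
score_new: t = -5; u = 4; (not ((4 % -2) >= (-y))) -> false; t = -4; ((((-u) * (0 * 8)) < (u - 2)) and ((-1 // 3) >= (2 // (x - -4)))) -> false; y = 5; q = 1; [i=3]; q = 8; [i=4]; q = 16; [i=5]; q = 25; [i=6]; q = 35; return 36
18 and 36 differ, so these are not the same function on this domain.
verdict: not equivalent; witness: x=-1, y=2


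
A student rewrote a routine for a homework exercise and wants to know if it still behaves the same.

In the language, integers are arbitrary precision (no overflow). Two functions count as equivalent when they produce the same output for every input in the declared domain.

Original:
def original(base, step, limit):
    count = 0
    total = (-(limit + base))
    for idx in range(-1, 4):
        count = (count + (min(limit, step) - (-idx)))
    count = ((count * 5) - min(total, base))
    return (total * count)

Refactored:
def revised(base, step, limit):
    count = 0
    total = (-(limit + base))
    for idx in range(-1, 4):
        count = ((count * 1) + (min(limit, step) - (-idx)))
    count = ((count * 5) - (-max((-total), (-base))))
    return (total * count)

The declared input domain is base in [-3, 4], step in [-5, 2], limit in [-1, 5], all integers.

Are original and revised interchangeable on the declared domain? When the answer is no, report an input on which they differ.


The two versions differ — the changes include min/max/abs usage differs; also constant usage differs; also arithmetic usage differs.
Spot check at base=-3, step=-4, limit=3 — original: count := 0 | total := 0 | iter idx=-1: | count := -5 | iter idx=0: | count := -9 | iter idx=1: | count := -12 | iter idx=2: | count := -14 | iter idx=3: | count := -15 | count := -72 | result 0. revised: count := 0 | total := 0 | iter idx=-1: | count := -5 | iter idx=0: | count := -9 | iter idx=1: | count := -12 | iter idx=2: | count := -14 | iter idx=3: | count := -15 | count := -72 | result 0. Both give 0.
Checked all 448 inputs in the declared domain: the outputs agree on every one.
verdict: equivalent


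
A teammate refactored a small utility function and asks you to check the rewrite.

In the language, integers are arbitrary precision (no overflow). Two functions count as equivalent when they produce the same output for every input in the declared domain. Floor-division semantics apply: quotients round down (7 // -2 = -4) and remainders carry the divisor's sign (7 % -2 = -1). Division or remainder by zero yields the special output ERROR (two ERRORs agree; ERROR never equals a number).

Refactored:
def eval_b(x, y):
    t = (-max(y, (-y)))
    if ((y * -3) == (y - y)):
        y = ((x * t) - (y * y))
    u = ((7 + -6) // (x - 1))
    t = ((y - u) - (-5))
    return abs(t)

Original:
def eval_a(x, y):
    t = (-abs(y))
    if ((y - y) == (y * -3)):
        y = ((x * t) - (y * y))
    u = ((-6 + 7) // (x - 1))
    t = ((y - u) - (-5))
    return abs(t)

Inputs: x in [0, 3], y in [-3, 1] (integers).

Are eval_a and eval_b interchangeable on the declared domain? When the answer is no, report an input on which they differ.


Side by side, the visible changes include: min/max/abs usage differs.
One worked example (x=0, y=0) — eval_a: t=0, then ((y - y) == (y * -3)) is true, then y=0, then u=-1, then t=6, then returns 6; eval_b: t=0, then ((y * -3) == (y - y)) is true, then y=0, then u=-1, then t=6, then returns 6; agreement on 6.
Across all 20 domain points the two functions coincide.
verdict: equivalent


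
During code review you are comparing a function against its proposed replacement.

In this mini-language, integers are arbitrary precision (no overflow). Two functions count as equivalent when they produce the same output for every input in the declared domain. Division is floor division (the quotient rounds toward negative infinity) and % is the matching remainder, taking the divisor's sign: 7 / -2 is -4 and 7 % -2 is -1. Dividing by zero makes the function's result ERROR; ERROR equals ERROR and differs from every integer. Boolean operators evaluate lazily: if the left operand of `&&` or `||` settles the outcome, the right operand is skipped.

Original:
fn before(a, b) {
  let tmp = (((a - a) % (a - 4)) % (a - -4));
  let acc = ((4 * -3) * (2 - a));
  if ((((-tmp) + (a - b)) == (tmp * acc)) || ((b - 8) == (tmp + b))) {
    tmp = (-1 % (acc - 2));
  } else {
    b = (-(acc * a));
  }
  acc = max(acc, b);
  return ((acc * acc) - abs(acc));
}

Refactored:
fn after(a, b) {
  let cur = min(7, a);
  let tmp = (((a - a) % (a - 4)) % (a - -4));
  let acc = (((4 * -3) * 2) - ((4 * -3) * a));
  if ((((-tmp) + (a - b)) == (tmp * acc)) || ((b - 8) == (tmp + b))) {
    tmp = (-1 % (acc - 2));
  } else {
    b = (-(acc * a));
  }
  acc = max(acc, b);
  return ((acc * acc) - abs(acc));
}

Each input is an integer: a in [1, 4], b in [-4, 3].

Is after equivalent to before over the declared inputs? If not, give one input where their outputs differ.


Equivalent — the differences include arithmetic usage differs; statement counts differ; min/max/abs usage differs; local variable names differ; constant usage differs, yet no declared input distinguishes the two.
Spot check at a=2, b=0 — before: tmp := 0 | acc := 0 | ((((-tmp) + (a - b)) == (tmp * acc)) || ((b - 8) == (tmp + b))): false | b := 0 | acc := 0 | result 0. after: cur := 2 | tmp := 0 | acc := 0 | ((((-tmp) + (a - b)) == (tmp * acc)) || ((b - 8) == (tmp + b))): false | b := 0 | acc := 0 | result 0. Both give 0.
Checked all 32 inputs in the declared domain: the outputs agree on every one.
verdict: equivalent


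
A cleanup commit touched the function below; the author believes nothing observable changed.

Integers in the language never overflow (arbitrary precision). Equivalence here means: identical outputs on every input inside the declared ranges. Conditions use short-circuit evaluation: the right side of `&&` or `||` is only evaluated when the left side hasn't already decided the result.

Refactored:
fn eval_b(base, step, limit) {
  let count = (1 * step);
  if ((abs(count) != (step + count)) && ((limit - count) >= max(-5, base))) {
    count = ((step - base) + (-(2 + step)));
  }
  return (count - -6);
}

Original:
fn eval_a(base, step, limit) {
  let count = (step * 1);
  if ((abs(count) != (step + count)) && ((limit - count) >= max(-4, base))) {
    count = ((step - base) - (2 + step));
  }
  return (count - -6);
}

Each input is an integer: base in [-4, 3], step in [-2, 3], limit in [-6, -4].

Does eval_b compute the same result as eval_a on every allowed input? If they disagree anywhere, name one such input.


The one real change (`-4` became `-5`) has no effect anywhere in the declared ranges.
As a probe, take base=1, step=0, limit=-5: eval_a runs count := 0 | ((abs(count) != (step + count)) && ((limit - count) >= max(-4, base))): false | result 6; eval_b runs count := 0 | ((abs(count) != (step + count)) && ((limit - count) >= max(-5, base))): false | result 6; both end at 6.
Checked all 144 inputs in the declared domain: the outputs agree on every one.
verdict: equivalent


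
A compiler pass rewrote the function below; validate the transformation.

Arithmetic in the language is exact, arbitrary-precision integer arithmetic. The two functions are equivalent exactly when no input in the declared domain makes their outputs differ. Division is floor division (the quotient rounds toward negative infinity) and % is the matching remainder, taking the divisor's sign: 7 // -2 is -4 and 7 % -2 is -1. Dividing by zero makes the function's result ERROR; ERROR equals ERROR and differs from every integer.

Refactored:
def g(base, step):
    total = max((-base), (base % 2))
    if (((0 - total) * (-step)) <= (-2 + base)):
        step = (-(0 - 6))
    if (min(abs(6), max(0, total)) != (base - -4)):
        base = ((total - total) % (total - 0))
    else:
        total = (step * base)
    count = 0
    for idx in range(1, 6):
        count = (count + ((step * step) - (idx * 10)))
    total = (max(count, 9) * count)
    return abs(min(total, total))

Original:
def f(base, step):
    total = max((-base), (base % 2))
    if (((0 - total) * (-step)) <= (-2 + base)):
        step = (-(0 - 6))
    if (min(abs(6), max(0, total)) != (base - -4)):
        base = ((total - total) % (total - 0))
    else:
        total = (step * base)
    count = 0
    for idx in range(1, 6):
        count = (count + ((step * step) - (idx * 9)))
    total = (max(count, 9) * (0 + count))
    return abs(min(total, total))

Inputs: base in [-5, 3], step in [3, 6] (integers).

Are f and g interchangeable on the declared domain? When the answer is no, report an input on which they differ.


Consider the input base=-5, step=3.
f: total := 5 | (((0 - total) * (-step)) <= (-2 + base)): false | (min(abs(6), max(0, total)) != (base - -4)): true | base := 0 | count := 0 | iter idx=1: | count := 0 | iter idx=2: | count := -9 | iter idx=3: | count := -27 | iter idx=4: | count := -54 | iter idx=5: | count := -90 | total := -810 | result 810
g: total := 5 | (((0 - total) * (-step)) <= (-2 + base)): false | (min(abs(6), max(0, total)) != (base - -4)): true | base := 0 | count := 0 | iter idx=1: | count := -1 | iter idx=2: | count := -12 | iter idx=3: | count := -33 | iter idx=4: | count := -64 | iter idx=5: | count := -105 | total := -945 | result 945
810 != 945, so the rewrite changes behavior.
verdict: not equivalent; witness: base=-5, step=3


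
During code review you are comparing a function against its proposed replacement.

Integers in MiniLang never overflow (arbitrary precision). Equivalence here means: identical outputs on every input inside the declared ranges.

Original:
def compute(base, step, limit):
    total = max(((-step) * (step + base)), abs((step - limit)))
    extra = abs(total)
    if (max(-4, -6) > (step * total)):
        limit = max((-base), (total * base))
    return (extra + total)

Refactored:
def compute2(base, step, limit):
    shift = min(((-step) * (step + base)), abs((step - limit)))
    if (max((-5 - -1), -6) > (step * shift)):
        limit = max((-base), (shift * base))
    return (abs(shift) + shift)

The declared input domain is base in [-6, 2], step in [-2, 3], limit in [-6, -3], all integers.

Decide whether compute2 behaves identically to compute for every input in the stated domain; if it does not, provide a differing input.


Take base=-6, step=-2, limit=-6.
compute: total := 4 | extra := 4 | (max(-4, -6) > (step * total)): true | limit := 6 | result 8
compute2: shift := -16 | (max((-5 - -1), -6) > (step * shift)): false | result 0
8 against 0: the behavior changed.
verdict: not equivalent; witness: base=-6, step=-2, limit=-6


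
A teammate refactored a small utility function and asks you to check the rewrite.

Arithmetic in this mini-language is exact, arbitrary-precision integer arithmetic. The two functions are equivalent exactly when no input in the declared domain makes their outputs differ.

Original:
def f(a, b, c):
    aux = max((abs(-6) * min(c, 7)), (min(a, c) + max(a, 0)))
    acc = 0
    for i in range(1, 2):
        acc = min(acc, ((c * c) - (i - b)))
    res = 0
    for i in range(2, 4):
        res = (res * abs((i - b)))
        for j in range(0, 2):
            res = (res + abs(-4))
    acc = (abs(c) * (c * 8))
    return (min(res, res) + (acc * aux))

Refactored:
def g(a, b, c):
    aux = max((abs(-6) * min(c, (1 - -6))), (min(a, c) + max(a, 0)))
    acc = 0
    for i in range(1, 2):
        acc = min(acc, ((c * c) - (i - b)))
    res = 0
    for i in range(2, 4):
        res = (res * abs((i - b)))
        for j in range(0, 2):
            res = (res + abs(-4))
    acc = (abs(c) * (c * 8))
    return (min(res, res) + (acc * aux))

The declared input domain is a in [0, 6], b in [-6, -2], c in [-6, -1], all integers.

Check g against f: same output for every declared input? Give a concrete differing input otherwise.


Behavior is preserved: although constant usage differs, plus arithmetic usage differs, the outputs never diverge.
One worked example (a=6, b=-3, c=-1) — f: aux := 5 | acc := 0 | iter i=1: | acc := -3 | res := 0 | iter i=2: | res := 0 | iter j=0: | res := 4 | iter j=1: | res := 8 | iter i=3: | res := 48 | iter j=0: | res := 52 | iter j=1: | res := 56 | acc := -8 | result 16; g: aux := 5 | acc := 0 | iter i=1: | acc := -3 | res := 0 | iter i=2: | res := 0 | iter j=0: | res := 4 | iter j=1: | res := 8 | iter i=3: | res := 48 | iter j=0: | res := 52 | iter j=1: | res := 56 | acc := -8 | result 16; agreement on 16.
An exhaustive pass over the 210 declared inputs shows identical outputs.
verdict: equivalent


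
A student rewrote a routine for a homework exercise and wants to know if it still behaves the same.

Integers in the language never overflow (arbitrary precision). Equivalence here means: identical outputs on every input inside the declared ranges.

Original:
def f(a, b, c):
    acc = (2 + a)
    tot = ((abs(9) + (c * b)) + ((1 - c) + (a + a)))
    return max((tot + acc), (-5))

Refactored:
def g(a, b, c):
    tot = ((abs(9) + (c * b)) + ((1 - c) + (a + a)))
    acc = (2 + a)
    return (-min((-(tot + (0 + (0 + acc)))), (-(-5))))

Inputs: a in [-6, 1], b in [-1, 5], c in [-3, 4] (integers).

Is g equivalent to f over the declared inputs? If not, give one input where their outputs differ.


The two versions differ — the changes include arithmetic usage differs; constant usage differs; min/max/abs usage differs.
One worked example (a=1, b=1, c=3) — f: acc becomes 3; next tot becomes 12; next final value 15; g: tot becomes 12; next acc becomes 3; next final value 15; agreement on 15.
Sweeping the whole domain (448 inputs) finds no disagreement.
verdict: equivalent


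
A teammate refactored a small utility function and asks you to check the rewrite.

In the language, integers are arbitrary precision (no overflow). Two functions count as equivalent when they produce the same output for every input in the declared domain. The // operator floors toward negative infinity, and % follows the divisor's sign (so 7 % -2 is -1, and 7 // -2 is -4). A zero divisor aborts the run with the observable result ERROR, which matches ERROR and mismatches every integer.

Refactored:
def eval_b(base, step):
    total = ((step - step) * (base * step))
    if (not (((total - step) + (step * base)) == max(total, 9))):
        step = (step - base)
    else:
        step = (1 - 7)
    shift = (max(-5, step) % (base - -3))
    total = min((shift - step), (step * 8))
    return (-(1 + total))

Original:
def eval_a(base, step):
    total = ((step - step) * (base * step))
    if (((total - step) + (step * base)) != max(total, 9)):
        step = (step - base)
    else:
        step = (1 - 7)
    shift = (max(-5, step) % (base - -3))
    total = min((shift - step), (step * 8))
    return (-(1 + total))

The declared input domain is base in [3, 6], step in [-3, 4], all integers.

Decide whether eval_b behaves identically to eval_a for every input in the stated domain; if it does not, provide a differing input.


Comparing the listings, the differences include: boolean connective usage differs; also comparison usage differs.
As a probe, take base=6, step=0: eval_a runs total := 0 | (((total - step) + (step * base)) != max(total, 9)): true | step := -6 | shift := 4 | total := -48 | result 47; eval_b runs total := 0 | (not (((total - step) + (step * base)) == max(total, 9))): true | step := -6 | shift := 4 | total := -48 | result 47; both end at 47.
An exhaustive pass over the 32 declared inputs shows identical outputs.
verdict: equivalent


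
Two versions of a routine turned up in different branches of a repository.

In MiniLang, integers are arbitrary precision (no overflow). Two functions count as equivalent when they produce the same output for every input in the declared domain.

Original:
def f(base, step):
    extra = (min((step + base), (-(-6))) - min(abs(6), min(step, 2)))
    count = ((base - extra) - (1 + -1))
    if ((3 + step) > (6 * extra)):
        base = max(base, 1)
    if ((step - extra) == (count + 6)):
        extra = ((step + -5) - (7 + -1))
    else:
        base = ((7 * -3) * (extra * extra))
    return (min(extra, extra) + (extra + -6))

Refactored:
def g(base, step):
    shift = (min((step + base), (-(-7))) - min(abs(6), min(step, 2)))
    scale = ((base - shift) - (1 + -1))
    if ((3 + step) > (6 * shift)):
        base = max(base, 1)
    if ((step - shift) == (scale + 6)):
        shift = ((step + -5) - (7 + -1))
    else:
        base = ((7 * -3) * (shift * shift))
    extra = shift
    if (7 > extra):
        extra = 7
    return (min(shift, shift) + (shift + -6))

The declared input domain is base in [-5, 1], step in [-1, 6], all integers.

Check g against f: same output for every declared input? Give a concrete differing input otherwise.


Consider the input base=1, step=6.
f: extra := 4 | count := -3 | ((3 + step) > (6 * extra)): false | ((step - extra) == (count + 6)): false | base := -336 | result 2
g: shift := 5 | scale := -4 | ((3 + step) > (6 * shift)): false | ((step - shift) == (scale + 6)): false | base := -525 | extra := 5 | (7 > extra): true | extra := 7 | result 4
2 against 4: the behavior changed.
verdict: not equivalent; witness: base=1, step=6


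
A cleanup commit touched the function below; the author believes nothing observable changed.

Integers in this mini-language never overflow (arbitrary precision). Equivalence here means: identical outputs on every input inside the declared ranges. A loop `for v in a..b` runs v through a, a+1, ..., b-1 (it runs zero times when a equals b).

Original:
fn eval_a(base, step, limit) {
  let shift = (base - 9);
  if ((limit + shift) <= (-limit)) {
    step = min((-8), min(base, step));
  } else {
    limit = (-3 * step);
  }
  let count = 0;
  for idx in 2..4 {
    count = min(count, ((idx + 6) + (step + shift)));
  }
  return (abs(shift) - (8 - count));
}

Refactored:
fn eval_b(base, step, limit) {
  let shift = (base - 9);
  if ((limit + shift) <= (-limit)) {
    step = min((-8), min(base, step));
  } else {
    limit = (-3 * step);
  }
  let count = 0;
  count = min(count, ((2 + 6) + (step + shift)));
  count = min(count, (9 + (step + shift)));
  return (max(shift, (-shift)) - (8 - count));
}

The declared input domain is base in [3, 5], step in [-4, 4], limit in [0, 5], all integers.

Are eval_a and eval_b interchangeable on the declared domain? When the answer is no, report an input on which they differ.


Although local variable names differ, plus constant usage differs, plus min/max/abs usage differs, plus arithmetic usage differs, plus loop structure differs, 162/162 inputs agree.
verdict: equivalent


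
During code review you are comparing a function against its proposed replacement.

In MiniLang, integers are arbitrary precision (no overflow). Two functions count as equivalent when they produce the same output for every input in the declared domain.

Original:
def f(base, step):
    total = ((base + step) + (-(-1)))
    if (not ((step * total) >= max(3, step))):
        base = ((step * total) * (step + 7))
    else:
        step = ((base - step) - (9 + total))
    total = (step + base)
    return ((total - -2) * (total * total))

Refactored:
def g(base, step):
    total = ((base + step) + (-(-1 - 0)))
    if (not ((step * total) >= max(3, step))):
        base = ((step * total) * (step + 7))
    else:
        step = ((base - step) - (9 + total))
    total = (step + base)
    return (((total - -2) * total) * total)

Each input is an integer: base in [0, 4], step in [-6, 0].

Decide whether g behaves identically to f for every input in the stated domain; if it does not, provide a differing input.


Reading the diff, among the changes: arithmetic usage differs; and constant usage differs.
As a probe, take base=3, step=-5: f runs total becomes -1; next (not ((step * total) >= max(3, step))) evaluates to false; next step becomes 0; next total becomes 3; next final value 45; g runs total becomes -1; next (not ((step * total) >= max(3, step))) evaluates to false; next step becomes 0; next total becomes 3; next final value 45; both end at 45.
Across all 35 domain points the two functions coincide.
verdict: equivalent


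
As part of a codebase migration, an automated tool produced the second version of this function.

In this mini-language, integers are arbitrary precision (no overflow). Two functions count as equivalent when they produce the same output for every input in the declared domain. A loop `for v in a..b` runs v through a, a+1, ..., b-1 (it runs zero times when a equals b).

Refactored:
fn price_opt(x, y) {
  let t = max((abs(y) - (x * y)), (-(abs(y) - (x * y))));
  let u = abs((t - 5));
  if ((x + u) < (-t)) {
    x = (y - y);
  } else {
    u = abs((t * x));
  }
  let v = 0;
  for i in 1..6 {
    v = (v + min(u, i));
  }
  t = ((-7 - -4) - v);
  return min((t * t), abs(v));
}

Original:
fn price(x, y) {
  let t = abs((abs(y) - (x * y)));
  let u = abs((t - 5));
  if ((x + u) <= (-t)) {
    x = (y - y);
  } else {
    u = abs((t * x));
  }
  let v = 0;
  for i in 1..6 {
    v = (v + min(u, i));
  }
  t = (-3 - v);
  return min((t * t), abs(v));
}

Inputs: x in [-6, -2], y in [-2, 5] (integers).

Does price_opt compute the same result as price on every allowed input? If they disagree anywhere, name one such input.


x=-5, y=-1 yields 5 from price but 15 from price_opt.
verdict: not equivalent; witness: x=-5, y=-1


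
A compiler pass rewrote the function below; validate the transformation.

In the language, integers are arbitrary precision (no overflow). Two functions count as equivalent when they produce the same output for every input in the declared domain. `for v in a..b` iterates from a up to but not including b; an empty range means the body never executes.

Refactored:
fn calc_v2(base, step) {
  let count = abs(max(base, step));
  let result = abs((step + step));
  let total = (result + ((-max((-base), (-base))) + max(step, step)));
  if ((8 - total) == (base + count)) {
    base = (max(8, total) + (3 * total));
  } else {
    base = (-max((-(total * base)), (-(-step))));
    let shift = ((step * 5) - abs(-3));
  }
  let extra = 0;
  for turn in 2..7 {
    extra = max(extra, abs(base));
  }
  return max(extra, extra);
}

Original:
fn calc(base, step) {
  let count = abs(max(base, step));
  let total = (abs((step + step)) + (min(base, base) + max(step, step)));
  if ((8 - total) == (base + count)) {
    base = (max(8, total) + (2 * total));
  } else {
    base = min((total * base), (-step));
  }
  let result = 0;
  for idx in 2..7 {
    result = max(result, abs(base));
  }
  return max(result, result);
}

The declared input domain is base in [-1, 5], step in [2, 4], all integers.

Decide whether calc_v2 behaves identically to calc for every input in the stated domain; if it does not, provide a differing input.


base=0, step=2 yields 20 from calc but 26 from calc_v2.
verdict: not equivalent; witness: base=0, step=2


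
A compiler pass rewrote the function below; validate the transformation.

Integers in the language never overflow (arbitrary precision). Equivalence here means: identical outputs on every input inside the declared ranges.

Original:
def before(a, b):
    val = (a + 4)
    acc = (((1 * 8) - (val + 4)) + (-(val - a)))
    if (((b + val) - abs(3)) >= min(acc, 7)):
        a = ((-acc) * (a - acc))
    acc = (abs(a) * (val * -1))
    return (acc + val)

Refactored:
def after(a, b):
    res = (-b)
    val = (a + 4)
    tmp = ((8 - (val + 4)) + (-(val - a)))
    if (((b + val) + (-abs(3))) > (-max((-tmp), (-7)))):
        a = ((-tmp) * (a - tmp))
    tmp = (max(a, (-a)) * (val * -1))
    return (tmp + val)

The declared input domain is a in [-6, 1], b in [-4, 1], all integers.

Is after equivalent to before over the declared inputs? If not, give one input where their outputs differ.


Consider the input a=-3, b=1.
before: val = 1; acc = -1; (((b + val) - abs(3)) >= min(acc, 7)) -> true; a = -2; acc = -2; return -1
after: res = -1; val = 1; tmp = -1; (((b + val) + (-abs(3))) > (-max((-tmp), (-7)))) -> false; tmp = -3; return -2
-1 and -2 differ, so these are not the same function on this domain.
verdict: not equivalent; witness: a=-3, b=1
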